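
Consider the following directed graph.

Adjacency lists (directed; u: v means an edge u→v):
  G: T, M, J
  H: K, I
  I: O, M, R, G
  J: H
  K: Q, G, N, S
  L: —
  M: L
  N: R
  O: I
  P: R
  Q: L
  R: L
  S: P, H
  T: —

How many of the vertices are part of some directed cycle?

7

A vertex is on a directed cycle iff it belongs to a strongly connected component of size ≥ 2 (or has a self-loop).
The vertices on cycles are {G, H, I, J, K, O, S} — 7 in total.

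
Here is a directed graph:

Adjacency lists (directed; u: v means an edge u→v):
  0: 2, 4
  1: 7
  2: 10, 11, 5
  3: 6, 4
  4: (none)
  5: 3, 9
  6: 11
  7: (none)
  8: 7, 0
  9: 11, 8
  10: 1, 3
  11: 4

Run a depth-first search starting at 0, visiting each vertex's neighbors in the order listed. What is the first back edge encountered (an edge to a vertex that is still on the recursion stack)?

8->0

DFS from 0 (visiting each vertex's neighbors in the order listed); mark gray on enter, black on exit:
0 gray
  2 gray
    10 gray
      1 gray
        7 gray
        7 black
      1 black
      3 gray
        6 gray
          11 gray
            4 gray
            4 black
          11 black
        6 black
        3→4: 4 black — skip
      3 black
    10 black
    2→11: 11 black — skip
    5 gray
      5→3: 3 black — skip
      9 gray
        9→11: 11 black — skip
        8 gray
          8→7: 7 black — skip
          8→0: 0 is gray → back edge
First back edge: 8 → 0.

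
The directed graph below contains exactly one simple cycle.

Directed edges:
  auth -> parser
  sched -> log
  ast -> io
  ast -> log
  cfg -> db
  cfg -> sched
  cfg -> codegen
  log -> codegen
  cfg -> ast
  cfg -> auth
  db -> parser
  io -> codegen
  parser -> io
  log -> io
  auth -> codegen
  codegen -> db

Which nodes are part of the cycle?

DFS with gray/black marking from db:
db gray
  parser gray
    io gray
      codegen gray
        codegen→db: db is gray → back edge
Back edge closes the cycle db → parser → io → codegen → db; its vertices are {db, io, parser, codegen}.

db, io, parser, codegen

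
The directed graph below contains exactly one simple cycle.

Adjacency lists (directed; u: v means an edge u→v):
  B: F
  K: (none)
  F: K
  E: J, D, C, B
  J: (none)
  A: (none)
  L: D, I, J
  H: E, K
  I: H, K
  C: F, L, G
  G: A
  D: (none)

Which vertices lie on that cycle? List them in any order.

DFS with gray/black marking from E:
E gray
  J gray
  J black
  D gray
  D black
  C gray
    F gray
      K gray
      K black
    F black
    L gray
      L→D: D black — skip
      I gray
        H gray
          H→E: E is gray → back edge
Back edge closes the cycle E → C → L → I → H → E; its vertices are {C, E, H, I, L}.

C, E, H, I, L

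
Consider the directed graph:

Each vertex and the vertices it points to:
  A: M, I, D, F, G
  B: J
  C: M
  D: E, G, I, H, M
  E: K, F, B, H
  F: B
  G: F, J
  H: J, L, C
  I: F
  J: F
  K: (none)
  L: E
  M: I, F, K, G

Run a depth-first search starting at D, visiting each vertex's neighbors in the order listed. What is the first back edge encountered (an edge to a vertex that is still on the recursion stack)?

J→F

DFS from D (visiting each vertex's neighbors in the order listed); mark gray on enter, black on exit:
D gray
  E gray
    K gray
    K black
    F gray
      B gray
        J gray
          J→F: F is gray → back edge
First back edge: J → F.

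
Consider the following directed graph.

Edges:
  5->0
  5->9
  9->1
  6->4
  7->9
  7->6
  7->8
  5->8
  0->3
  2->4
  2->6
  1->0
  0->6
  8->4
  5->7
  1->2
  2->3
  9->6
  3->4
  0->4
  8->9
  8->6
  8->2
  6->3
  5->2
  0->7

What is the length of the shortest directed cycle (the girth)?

For each vertex v, BFS finds the shortest path from v back to v.
The shortest such closed walk is 7 → 9 → 1 → 0 → 7, length 4.

4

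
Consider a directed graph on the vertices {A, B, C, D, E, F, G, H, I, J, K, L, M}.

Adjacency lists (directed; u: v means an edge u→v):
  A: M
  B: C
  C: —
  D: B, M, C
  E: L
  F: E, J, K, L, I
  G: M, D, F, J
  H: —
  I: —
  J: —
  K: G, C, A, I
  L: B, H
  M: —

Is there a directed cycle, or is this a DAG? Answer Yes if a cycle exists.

DFS with white/gray/black marking, starting from I:
I gray
I black
A gray
  M gray
  M black
A black
B gray
  C gray
  C black
B black
D gray
  D→B: B black — skip
  D→M: M black — skip
  D→C: C black — skip
D black
E gray
  L gray
    L→B: B black — skip
    H gray
    H black
  L black
E black
F gray
  F→E: E black — skip
  J gray
  J black
  K gray
    G gray
      G→M: M black — skip
      G→D: D black — skip
      G→F: F is gray → back edge
Back edge found, so a cycle exists: F → K → G → F.

Yes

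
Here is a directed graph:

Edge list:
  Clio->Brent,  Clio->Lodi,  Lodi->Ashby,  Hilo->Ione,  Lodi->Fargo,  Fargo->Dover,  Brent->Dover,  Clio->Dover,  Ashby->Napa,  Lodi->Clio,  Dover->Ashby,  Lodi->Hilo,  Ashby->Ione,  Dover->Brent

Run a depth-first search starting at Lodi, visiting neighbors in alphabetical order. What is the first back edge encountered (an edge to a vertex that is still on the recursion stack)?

DFS from Lodi (visiting neighbors in alphabetical order); mark gray on enter, black on exit:
Lodi gray
  Ashby gray
    Ione gray
    Ione black
    Napa gray
    Napa black
  Ashby black
  Clio gray
    Brent gray
      Dover gray
        Dover→Ashby: Ashby black — skip
        Dover→Brent: Brent is gray → back edge
First back edge: Dover → Brent.

Dover->Brent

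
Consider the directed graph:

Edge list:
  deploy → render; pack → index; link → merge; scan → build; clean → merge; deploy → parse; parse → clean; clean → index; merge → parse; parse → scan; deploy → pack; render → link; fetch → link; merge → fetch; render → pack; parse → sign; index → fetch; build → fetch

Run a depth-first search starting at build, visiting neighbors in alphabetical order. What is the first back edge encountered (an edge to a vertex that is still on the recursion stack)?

merge->fetch

DFS from build (visiting neighbors in alphabetical order); mark gray on enter, black on exit:
build gray
  fetch gray
    link gray
      merge gray
        merge→fetch: fetch is gray → back edge
First back edge: merge → fetch.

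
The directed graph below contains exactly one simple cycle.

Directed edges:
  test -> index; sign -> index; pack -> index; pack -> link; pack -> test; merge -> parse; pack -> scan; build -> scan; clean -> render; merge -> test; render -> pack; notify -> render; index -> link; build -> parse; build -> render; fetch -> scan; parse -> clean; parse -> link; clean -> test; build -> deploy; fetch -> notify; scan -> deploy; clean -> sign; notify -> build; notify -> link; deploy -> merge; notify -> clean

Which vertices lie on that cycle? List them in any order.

DFS with gray/black marking from deploy:
deploy gray
  merge gray
    parse gray
      clean gray
        test gray
          index gray
            link gray
            link black
          index black
        test black
        sign gray
          sign→index: index black — skip
        sign black
        render gray
          pack gray
            pack→index: index black — skip
            scan gray
              scan→deploy: deploy is gray → back edge
Back edge closes the cycle deploy → merge → parse → clean → render → pack → scan → deploy; its vertices are {pack, scan, clean, merge, parse, deploy, render}.

pack, scan, clean, merge, parse, deploy, render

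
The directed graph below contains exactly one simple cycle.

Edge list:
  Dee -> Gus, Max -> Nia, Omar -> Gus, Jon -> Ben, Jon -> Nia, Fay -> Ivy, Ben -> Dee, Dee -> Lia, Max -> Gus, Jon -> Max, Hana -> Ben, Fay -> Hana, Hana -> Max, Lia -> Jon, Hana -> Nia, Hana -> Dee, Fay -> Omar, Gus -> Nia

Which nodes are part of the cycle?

Ben, Dee, Jon, Lia

DFS with gray/black marking from Ben:
Ben gray
  Dee gray
    Gus gray
      Nia gray
      Nia black
    Gus black
    Lia gray
      Jon gray
        Jon→Ben: Ben is gray → back edge
Back edge closes the cycle Ben → Dee → Lia → Jon → Ben; its vertices are {Ben, Dee, Jon, Lia}.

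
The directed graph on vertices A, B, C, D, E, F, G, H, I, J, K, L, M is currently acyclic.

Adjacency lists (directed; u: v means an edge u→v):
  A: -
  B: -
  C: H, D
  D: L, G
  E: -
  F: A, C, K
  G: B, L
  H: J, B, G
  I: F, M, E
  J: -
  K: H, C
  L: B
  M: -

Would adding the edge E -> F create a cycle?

No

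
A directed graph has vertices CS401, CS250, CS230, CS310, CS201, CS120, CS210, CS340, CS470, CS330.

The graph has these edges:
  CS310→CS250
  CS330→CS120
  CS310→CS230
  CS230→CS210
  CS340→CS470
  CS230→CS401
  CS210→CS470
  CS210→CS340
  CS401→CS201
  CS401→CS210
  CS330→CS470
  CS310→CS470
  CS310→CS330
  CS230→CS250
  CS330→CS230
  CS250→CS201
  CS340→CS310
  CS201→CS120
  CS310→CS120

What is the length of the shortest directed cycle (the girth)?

4

For each vertex v, BFS finds the shortest path from v back to v.
The shortest such closed walk is CS310 → CS230 → CS210 → CS340 → CS310, length 4.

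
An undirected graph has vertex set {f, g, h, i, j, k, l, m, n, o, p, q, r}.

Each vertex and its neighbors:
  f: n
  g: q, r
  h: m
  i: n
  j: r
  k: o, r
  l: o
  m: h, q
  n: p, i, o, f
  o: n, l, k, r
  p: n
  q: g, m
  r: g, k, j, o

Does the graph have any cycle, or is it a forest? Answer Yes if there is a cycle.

DFS, tracking each vertex's parent; an edge to a visited non-parent vertex closes a cycle.
Start from g:
visit g (parent –)
  visit q (parent g)
    q–g: parent, skip
    visit m (parent q)
      visit h (parent m)
        h–m: parent, skip
      m–q: parent, skip
  visit r (parent g)
    r–g: parent, skip
    visit k (parent r)
      visit o (parent k)
        visit n (parent o)
          visit p (parent n)
            p–n: parent, skip
          visit i (parent n)
            i–n: parent, skip
          n–o: parent, skip
          visit f (parent n)
            f–n: parent, skip
        visit l (parent o)
          l–o: parent, skip
        o–k: parent, skip
        o–r: r visited and ≠ parent → cycle
Cycle: r – k – o – r.

Yes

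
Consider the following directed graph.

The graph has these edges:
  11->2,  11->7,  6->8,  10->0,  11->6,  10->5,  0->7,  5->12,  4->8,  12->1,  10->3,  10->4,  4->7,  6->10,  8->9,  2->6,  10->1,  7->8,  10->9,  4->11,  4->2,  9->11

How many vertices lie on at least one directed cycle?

A vertex is on a directed cycle iff it belongs to a strongly connected component of size ≥ 2 (or has a self-loop).
The vertices on cycles are {0, 2, 4, 6, 7, 8, 9, 10, 11} — 9 in total.

9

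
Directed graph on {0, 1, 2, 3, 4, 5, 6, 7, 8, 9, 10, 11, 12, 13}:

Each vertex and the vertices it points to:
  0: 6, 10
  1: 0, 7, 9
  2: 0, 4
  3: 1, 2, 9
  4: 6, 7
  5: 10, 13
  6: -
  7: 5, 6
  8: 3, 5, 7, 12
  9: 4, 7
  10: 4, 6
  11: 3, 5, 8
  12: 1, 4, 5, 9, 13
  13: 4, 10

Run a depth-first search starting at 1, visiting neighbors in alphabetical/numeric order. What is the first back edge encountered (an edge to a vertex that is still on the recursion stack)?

5->10

DFS from 1 (visiting neighbors in alphabetical/numeric order); mark gray on enter, black on exit:
1 gray
  0 gray
    6 gray
    6 black
    10 gray
      4 gray
        4→6: 6 black — skip
        7 gray
          5 gray
            5→10: 10 is gray → back edge
First back edge: 5 → 10.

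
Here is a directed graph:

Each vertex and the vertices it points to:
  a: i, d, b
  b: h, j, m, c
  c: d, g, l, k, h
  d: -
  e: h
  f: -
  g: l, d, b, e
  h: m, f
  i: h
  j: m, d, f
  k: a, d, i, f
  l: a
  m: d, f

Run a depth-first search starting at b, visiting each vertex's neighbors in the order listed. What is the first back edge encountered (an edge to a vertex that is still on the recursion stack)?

a->b

DFS from b (visiting each vertex's neighbors in the order listed); mark gray on enter, black on exit:
b gray
  h gray
    m gray
      d gray
      d black
      f gray
      f black
    m black
    h→f: f black — skip
  h black
  j gray
    j→m: m black — skip
    j→d: d black — skip
    j→f: f black — skip
  j black
  b→m: m black — skip
  c gray
    c→d: d black — skip
    g gray
      l gray
        a gray
          i gray
            i→h: h black — skip
          i black
          a→d: d black — skip
          a→b: b is gray → back edge
First back edge: a → b.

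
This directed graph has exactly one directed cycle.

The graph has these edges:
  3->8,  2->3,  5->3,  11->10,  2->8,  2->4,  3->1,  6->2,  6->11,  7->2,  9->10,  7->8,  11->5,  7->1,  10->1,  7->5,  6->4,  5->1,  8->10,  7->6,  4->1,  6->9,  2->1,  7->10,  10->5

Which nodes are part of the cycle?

DFS with gray/black marking from 8:
8 gray
  10 gray
    1 gray
    1 black
    5 gray
      3 gray
        3→8: 8 is gray → back edge
Back edge closes the cycle 8 → 10 → 5 → 3 → 8; its vertices are {3, 5, 8, 10}.

3, 5, 8, 10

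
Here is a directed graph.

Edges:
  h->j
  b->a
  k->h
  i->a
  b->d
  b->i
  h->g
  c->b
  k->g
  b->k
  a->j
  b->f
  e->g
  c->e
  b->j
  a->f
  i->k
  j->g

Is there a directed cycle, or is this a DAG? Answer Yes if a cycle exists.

DFS with white/gray/black marking, starting from g:
g gray
g black
a gray
  j gray
    j→g: g black — skip
  j black
  f gray
  f black
a black
b gray
  i gray
    i→a: a black — skip
    k gray
      k→g: g black — skip
      h gray
        h→j: j black — skip
        h→g: g black — skip
      h black
    k black
  i black
  d gray
  d black
  b→k: k black — skip
  b→j: j black — skip
  b→a: a black — skip
  b→f: f black — skip
b black
c gray
  c→b: b black — skip
  e gray
    e→g: g black — skip
  e black
c black
Every edge goes to a white or black vertex — no back edge, so the graph is acyclic.

No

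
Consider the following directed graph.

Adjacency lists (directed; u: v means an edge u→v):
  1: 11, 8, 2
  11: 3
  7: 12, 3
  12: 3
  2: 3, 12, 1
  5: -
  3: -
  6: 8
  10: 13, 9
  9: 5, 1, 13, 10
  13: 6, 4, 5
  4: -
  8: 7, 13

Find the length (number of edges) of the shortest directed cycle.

2

For each vertex v, BFS finds the shortest path from v back to v.
The shortest such closed walk is 9 → 10 → 9, length 2.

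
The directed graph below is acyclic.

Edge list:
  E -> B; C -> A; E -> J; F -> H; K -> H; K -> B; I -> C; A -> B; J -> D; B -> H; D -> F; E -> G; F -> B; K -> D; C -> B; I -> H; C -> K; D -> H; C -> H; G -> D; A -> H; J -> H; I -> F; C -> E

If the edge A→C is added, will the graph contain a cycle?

Adding A→C creates a cycle iff C can already reach A.
Path from C: C → A.
So C → … → A → C is a cycle.

Yes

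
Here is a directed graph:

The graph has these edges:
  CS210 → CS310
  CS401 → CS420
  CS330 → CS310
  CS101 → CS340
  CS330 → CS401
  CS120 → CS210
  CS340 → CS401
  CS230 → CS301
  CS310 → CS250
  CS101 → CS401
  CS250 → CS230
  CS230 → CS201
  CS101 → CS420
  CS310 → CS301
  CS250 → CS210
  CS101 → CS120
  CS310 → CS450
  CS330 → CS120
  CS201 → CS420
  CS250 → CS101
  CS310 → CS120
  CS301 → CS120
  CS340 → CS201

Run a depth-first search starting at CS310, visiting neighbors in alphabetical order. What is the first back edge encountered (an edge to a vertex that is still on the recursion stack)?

CS210->CS310

DFS from CS310 (visiting neighbors in alphabetical order); mark gray on enter, black on exit:
CS310 gray
  CS120 gray
    CS210 gray
      CS210→CS310: CS310 is gray → back edge
First back edge: CS210 → CS310.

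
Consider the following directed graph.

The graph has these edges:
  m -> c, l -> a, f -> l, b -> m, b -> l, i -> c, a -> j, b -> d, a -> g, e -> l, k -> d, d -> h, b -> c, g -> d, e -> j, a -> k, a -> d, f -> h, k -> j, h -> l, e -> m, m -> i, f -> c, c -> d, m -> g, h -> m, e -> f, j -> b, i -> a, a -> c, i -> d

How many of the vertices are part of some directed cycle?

11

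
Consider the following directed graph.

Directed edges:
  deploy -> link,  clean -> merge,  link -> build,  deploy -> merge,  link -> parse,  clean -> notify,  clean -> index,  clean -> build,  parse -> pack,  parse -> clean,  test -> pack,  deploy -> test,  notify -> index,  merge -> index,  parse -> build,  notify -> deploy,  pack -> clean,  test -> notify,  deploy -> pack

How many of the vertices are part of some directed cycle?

7

A vertex is on a directed cycle iff it belongs to a strongly connected component of size ≥ 2 (or has a self-loop).
The vertices on cycles are {link, pack, test, clean, parse, deploy, notify} — 7 in total.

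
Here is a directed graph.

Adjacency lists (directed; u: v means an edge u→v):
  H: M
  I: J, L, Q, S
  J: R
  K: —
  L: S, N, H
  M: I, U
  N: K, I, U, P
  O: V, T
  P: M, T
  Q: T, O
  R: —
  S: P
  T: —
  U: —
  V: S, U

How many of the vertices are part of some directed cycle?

10

A vertex is on a directed cycle iff it belongs to a strongly connected component of size ≥ 2 (or has a self-loop).
The vertices on cycles are {H, I, L, M, N, O, P, Q, S, V} — 10 in total.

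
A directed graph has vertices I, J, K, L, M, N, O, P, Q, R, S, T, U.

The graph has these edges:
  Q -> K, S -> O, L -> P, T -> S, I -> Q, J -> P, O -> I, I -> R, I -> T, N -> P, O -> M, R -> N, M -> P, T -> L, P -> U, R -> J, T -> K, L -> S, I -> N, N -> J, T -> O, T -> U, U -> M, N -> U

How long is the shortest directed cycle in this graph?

For each vertex v, BFS finds the shortest path from v back to v.
The shortest such closed walk is O → I → T → O, length 3.

3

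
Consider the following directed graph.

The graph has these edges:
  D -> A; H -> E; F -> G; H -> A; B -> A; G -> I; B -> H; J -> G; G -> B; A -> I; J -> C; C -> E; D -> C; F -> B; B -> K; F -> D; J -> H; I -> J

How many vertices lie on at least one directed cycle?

6

A vertex is on a directed cycle iff it belongs to a strongly connected component of size ≥ 2 (or has a self-loop).
The vertices on cycles are {A, B, G, H, I, J} — 6 in total.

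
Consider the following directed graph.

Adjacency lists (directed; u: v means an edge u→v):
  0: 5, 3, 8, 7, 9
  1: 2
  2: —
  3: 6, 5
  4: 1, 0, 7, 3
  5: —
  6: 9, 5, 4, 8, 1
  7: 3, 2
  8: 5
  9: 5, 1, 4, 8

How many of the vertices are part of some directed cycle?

A vertex is on a directed cycle iff it belongs to a strongly connected component of size ≥ 2 (or has a self-loop).
The vertices on cycles are {0, 3, 4, 6, 7, 9} — 6 in total.

6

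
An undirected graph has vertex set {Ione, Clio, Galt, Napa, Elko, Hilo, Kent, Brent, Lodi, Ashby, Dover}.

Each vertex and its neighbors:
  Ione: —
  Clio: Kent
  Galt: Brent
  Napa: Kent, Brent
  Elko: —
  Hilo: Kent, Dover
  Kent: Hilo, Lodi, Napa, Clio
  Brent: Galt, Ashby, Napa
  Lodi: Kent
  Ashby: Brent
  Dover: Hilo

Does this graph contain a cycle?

No

DFS, tracking each vertex's parent; an edge to a visited non-parent vertex closes a cycle.
Start from Napa:
visit Napa (parent –)
  visit Kent (parent Napa)
    visit Hilo (parent Kent)
      Hilo–Kent: parent, skip
      visit Dover (parent Hilo)
        Dover–Hilo: parent, skip
    visit Lodi (parent Kent)
      Lodi–Kent: parent, skip
    Kent–Napa: parent, skip
    visit Clio (parent Kent)
      Clio–Kent: parent, skip
  visit Brent (parent Napa)
    visit Galt (parent Brent)
      Galt–Brent: parent, skip
    visit Ashby (parent Brent)
      Ashby–Brent: parent, skip
    Brent–Napa: parent, skip
visit Ione (parent –)
visit Elko (parent –)
No non-parent visited neighbor found — the graph is a forest.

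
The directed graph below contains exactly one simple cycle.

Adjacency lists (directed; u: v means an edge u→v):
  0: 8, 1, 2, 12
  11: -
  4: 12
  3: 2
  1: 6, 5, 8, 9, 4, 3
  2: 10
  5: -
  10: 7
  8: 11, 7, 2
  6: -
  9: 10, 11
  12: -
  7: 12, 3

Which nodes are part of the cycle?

2, 3, 7, 10

DFS with gray/black marking from 7:
7 gray
  12 gray
  12 black
  3 gray
    2 gray
      10 gray
        10→7: 7 is gray → back edge
Back edge closes the cycle 7 → 3 → 2 → 10 → 7; its vertices are {2, 3, 7, 10}.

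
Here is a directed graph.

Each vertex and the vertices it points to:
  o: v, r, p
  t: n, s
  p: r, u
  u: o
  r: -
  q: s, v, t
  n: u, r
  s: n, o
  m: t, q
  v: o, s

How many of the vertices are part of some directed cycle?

A vertex is on a directed cycle iff it belongs to a strongly connected component of size ≥ 2 (or has a self-loop).
The vertices on cycles are {n, o, p, s, u, v} — 6 in total.

6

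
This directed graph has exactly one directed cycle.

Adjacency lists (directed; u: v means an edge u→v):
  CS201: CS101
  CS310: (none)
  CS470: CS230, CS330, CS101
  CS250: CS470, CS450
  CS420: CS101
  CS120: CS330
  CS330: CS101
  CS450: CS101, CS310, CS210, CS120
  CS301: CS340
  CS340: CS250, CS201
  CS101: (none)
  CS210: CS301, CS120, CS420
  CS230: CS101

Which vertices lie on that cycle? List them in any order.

CS210, CS250, CS301, CS340, CS450

DFS with gray/black marking from CS250:
CS250 gray
  CS470 gray
    CS230 gray
      CS101 gray
      CS101 black
    CS230 black
    CS330 gray
      CS330→CS101: CS101 black — skip
    CS330 black
    CS470→CS101: CS101 black — skip
  CS470 black
  CS450 gray
    CS450→CS101: CS101 black — skip
    CS310 gray
    CS310 black
    CS210 gray
      CS301 gray
        CS340 gray
          CS340→CS250: CS250 is gray → back edge
Back edge closes the cycle CS250 → CS450 → CS210 → CS301 → CS340 → CS250; its vertices are {CS210, CS250, CS301, CS340, CS450}.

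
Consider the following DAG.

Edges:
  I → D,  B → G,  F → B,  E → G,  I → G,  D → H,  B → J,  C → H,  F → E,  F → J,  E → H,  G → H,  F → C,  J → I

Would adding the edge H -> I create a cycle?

Yes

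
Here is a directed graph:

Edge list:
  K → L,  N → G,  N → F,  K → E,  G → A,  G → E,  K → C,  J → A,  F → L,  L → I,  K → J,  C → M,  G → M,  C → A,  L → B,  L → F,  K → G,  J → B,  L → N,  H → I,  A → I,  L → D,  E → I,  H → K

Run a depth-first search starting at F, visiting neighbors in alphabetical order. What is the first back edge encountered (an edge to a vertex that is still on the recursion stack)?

DFS from F (visiting neighbors in alphabetical order); mark gray on enter, black on exit:
F gray
  L gray
    B gray
    B black
    D gray
    D black
    L→F: F is gray → back edge
First back edge: L → F.

L→F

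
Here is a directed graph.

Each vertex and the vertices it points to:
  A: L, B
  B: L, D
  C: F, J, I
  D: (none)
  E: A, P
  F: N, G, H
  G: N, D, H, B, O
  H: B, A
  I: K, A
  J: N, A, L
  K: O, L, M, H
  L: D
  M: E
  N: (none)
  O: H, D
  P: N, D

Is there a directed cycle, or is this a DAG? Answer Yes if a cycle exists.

No

DFS with white/gray/black marking, starting from F:
F gray
  N gray
  N black
  G gray
    G→N: N black — skip
    D gray
    D black
    H gray
      B gray
        L gray
          L→D: D black — skip
        L black
        B→D: D black — skip
      B black
      A gray
        A→L: L black — skip
        A→B: B black — skip
      A black
    H black
    G→B: B black — skip
    O gray
      O→H: H black — skip
      O→D: D black — skip
    O black
  G black
  F→H: H black — skip
F black
C gray
  C→F: F black — skip
  J gray
    J→N: N black — skip
    J→A: A black — skip
    J→L: L black — skip
  J black
  I gray
    K gray
      K→O: O black — skip
      K→L: L black — skip
      M gray
        E gray
          E→A: A black — skip
          P gray
            P→N: N black — skip
            P→D: D black — skip
          P black
        E black
      M black
      K→H: H black — skip
    K black
    I→A: A black — skip
  I black
C black
Every edge goes to a white or black vertex — no back edge, so the graph is acyclic.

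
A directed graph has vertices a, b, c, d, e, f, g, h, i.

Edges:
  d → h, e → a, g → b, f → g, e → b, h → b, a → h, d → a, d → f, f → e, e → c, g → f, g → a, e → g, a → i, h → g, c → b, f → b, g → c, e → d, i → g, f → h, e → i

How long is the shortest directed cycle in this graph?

For each vertex v, BFS finds the shortest path from v back to v.
The shortest such closed walk is f → g → f, length 2.

2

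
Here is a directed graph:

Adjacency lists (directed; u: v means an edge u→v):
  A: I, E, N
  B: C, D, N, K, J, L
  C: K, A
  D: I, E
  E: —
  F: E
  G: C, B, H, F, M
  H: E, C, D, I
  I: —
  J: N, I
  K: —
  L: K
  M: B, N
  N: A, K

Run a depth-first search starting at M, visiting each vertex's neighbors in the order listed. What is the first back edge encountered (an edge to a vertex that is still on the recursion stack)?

N→A

DFS from M (visiting each vertex's neighbors in the order listed); mark gray on enter, black on exit:
M gray
  B gray
    C gray
      K gray
      K black
      A gray
        I gray
        I black
        E gray
        E black
        N gray
          N→A: A is gray → back edge
First back edge: N → A.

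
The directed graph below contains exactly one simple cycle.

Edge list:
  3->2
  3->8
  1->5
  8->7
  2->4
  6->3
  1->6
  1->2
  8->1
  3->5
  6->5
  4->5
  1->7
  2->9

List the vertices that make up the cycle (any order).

DFS with gray/black marking from 1:
1 gray
  2 gray
    4 gray
      5 gray
      5 black
    4 black
    9 gray
    9 black
  2 black
  6 gray
    3 gray
      3→5: 5 black — skip
      3→2: 2 black — skip
      8 gray
        7 gray
        7 black
        8→1: 1 is gray → back edge
Back edge closes the cycle 1 → 6 → 3 → 8 → 1; its vertices are {1, 3, 6, 8}.

1, 3, 6, 8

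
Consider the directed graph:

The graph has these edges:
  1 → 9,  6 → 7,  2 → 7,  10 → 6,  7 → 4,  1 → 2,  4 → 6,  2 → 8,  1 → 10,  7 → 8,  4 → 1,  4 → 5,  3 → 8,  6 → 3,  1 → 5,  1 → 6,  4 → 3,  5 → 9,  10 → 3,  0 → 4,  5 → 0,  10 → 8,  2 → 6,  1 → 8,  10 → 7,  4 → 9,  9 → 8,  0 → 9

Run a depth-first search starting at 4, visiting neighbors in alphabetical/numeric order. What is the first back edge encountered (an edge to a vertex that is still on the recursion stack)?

7->4

DFS from 4 (visiting neighbors in alphabetical/numeric order); mark gray on enter, black on exit:
4 gray
  1 gray
    2 gray
      6 gray
        3 gray
          8 gray
          8 black
        3 black
        7 gray
          7→4: 4 is gray → back edge
First back edge: 7 → 4.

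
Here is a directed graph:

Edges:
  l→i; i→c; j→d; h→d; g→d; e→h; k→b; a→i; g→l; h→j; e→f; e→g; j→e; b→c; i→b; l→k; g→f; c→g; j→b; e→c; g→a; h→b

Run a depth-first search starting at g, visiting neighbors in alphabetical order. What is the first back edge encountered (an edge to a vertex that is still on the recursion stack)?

c→g

DFS from g (visiting neighbors in alphabetical order); mark gray on enter, black on exit:
g gray
  a gray
    i gray
      b gray
        c gray
          c→g: g is gray → back edge
First back edge: c → g.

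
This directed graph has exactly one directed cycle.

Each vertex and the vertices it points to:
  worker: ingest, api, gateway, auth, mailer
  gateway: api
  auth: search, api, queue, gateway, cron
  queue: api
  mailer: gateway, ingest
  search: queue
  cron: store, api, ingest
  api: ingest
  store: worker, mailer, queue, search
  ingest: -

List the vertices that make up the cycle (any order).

auth, cron, store, worker

DFS with gray/black marking from store:
store gray
  worker gray
    ingest gray
    ingest black
    api gray
      api→ingest: ingest black — skip
    api black
    gateway gray
      gateway→api: api black — skip
    gateway black
    auth gray
      search gray
        queue gray
          queue→api: api black — skip
        queue black
      search black
      auth→api: api black — skip
      auth→queue: queue black — skip
      auth→gateway: gateway black — skip
      cron gray
        cron→store: store is gray → back edge
Back edge closes the cycle store → worker → auth → cron → store; its vertices are {auth, cron, store, worker}.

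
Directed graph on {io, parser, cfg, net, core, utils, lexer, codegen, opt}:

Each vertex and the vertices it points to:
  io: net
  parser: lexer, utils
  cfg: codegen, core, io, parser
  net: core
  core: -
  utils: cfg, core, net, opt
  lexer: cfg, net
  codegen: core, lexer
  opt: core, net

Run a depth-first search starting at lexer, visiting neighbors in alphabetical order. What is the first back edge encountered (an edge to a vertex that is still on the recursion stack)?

codegen→lexer

DFS from lexer (visiting neighbors in alphabetical order); mark gray on enter, black on exit:
lexer gray
  cfg gray
    codegen gray
      core gray
      core black
      codegen→lexer: lexer is gray → back edge
First back edge: codegen → lexer.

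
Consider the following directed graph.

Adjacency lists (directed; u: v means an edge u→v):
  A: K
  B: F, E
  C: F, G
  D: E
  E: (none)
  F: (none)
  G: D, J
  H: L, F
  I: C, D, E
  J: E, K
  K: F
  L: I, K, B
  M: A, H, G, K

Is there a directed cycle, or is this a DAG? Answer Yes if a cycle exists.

No

DFS with white/gray/black marking, starting from A:
A gray
  K gray
    F gray
    F black
  K black
A black
B gray
  B→F: F black — skip
  E gray
  E black
B black
C gray
  C→F: F black — skip
  G gray
    D gray
      D→E: E black — skip
    D black
    J gray
      J→E: E black — skip
      J→K: K black — skip
    J black
  G black
C black
H gray
  L gray
    I gray
      I→C: C black — skip
      I→D: D black — skip
      I→E: E black — skip
    I black
    L→K: K black — skip
    L→B: B black — skip
  L black
  H→F: F black — skip
H black
M gray
  M→A: A black — skip
  M→H: H black — skip
  M→G: G black — skip
  M→K: K black — skip
M black
Every edge goes to a white or black vertex — no back edge, so the graph is acyclic.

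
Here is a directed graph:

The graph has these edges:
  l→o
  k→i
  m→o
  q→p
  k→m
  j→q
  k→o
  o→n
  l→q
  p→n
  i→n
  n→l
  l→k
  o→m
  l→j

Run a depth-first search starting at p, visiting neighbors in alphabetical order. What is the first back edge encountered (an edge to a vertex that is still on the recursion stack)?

DFS from p (visiting neighbors in alphabetical order); mark gray on enter, black on exit:
p gray
  n gray
    l gray
      j gray
        q gray
          q→p: p is gray → back edge
First back edge: q → p.

q->p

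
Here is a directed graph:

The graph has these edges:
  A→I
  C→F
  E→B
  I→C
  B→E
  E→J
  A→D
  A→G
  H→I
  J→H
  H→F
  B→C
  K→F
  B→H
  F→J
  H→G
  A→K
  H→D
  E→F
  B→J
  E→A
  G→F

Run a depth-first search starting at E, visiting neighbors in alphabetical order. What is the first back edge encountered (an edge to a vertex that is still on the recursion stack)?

H->F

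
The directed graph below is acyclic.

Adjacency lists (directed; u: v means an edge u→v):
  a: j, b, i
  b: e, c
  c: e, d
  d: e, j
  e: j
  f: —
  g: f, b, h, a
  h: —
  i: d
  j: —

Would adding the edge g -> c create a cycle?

No

Adding g→c creates a cycle iff c can already reach g.
Explore from c: no path reaches g. The graph stays acyclic.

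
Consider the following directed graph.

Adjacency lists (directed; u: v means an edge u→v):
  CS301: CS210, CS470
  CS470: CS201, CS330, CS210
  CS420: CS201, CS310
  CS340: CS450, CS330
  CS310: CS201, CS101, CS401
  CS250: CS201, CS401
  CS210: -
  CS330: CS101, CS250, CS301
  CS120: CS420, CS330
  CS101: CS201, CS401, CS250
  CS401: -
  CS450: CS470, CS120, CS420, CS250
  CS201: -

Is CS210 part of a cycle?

No

CS210 lies on a cycle iff there is a path from CS210 back to itself.
Exploring from CS210, it never reaches itself; equivalently, its strongly connected component is a singleton.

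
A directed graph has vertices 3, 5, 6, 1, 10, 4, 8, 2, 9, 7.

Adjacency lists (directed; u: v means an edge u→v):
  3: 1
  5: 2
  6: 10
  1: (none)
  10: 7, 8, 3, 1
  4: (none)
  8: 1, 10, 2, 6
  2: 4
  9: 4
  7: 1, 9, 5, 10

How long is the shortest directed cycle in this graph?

2

For each vertex v, BFS finds the shortest path from v back to v.
The shortest such closed walk is 8 → 10 → 8, length 2.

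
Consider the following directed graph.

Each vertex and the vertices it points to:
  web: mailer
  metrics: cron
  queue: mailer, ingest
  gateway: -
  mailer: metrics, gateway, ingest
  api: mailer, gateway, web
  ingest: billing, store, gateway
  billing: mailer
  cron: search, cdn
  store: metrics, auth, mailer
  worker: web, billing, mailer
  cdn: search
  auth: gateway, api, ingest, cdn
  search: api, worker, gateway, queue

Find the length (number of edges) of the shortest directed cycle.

3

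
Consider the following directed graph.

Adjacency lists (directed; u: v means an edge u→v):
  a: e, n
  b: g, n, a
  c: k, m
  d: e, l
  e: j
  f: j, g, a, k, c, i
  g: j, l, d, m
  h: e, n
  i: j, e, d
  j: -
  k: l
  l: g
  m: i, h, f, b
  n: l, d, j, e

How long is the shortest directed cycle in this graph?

2

For each vertex v, BFS finds the shortest path from v back to v.
The shortest such closed walk is g → l → g, length 2.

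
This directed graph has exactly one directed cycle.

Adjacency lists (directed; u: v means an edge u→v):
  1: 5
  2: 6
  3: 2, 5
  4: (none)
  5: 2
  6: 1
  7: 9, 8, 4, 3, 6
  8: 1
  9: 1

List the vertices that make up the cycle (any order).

1, 2, 5, 6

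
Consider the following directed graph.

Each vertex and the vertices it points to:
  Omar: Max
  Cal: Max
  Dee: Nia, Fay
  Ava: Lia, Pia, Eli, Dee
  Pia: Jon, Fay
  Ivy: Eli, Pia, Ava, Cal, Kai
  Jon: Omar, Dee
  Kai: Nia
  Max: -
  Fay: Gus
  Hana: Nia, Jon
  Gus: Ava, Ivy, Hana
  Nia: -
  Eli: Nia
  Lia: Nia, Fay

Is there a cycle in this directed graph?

DFS with white/gray/black marking, starting from Ava:
Ava gray
  Lia gray
    Nia gray
    Nia black
    Fay gray
      Gus gray
        Gus→Ava: Ava is gray → back edge
Back edge found, so a cycle exists: Ava → Lia → Fay → Gus → Ava.

Yes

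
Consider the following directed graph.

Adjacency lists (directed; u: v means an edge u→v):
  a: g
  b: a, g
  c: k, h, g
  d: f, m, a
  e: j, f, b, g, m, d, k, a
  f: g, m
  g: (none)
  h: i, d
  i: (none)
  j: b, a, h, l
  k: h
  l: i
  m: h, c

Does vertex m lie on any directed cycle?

m is on a cycle iff m can reach itself via ≥1 edge.
m → h → d → m — yes.

Yes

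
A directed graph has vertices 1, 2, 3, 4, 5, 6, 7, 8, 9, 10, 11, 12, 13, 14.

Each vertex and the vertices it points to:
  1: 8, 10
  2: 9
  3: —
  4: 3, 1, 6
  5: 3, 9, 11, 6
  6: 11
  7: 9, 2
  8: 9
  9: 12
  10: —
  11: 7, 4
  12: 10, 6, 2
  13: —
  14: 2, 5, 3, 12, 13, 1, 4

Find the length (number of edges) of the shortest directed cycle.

3

For each vertex v, BFS finds the shortest path from v back to v.
The shortest such closed walk is 4 → 6 → 11 → 4, length 3.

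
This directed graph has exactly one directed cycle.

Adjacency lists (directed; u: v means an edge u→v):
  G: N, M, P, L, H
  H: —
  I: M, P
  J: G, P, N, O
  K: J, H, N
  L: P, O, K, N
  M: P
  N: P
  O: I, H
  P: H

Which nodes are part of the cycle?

DFS with gray/black marking from L:
L gray
  P gray
    H gray
    H black
  P black
  O gray
    I gray
      M gray
        M→P: P black — skip
      M black
      I→P: P black — skip
    I black
    O→H: H black — skip
  O black
  K gray
    J gray
      G gray
        N gray
          N→P: P black — skip
        N black
        G→M: M black — skip
        G→P: P black — skip
        G→L: L is gray → back edge
Back edge closes the cycle L → K → J → G → L; its vertices are {G, J, K, L}.

G, J, K, L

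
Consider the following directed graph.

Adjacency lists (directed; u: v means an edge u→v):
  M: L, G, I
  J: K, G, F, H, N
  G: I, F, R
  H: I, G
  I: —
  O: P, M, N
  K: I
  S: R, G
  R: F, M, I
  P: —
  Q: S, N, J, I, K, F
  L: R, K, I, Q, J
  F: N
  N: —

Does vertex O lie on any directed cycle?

No

O lies on a cycle iff there is a path from O back to itself.
Exploring from O, it never reaches itself; equivalently, its strongly connected component is a singleton.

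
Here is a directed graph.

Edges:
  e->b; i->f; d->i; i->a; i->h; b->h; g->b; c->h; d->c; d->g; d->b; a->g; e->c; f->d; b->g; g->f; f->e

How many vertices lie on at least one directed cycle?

A vertex is on a directed cycle iff it belongs to a strongly connected component of size ≥ 2 (or has a self-loop).
The vertices on cycles are {a, b, d, e, f, g, i} — 7 in total.

7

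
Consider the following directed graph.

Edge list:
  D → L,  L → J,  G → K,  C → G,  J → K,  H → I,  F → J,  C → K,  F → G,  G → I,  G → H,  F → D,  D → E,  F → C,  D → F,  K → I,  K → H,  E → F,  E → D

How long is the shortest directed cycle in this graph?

For each vertex v, BFS finds the shortest path from v back to v.
The shortest such closed walk is D → E → D, length 2.

2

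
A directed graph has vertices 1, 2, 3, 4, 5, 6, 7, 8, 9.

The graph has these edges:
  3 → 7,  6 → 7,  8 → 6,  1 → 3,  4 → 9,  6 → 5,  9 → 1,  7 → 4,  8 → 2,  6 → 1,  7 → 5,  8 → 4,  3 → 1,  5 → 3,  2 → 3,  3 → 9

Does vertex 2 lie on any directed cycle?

No

2 lies on a cycle iff there is a path from 2 back to itself.
Exploring from 2, it never reaches itself; equivalently, its strongly connected component is a singleton.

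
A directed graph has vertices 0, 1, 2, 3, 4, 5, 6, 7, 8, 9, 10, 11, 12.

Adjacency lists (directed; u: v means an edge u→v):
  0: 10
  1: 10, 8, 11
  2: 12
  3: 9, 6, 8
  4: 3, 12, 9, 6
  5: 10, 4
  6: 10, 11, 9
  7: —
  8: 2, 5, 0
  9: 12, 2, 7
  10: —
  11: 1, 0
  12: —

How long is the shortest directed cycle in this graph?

2

For each vertex v, BFS finds the shortest path from v back to v.
The shortest such closed walk is 11 → 1 → 11, length 2.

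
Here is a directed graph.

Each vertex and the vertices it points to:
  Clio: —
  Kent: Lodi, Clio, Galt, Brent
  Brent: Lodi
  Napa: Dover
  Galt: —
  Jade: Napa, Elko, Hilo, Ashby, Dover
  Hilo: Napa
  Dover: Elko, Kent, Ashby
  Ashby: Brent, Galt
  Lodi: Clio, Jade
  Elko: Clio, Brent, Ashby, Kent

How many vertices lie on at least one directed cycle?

9

A vertex is on a directed cycle iff it belongs to a strongly connected component of size ≥ 2 (or has a self-loop).
The vertices on cycles are {Elko, Hilo, Jade, Kent, Lodi, Napa, Ashby, Brent, Dover} — 9 in total.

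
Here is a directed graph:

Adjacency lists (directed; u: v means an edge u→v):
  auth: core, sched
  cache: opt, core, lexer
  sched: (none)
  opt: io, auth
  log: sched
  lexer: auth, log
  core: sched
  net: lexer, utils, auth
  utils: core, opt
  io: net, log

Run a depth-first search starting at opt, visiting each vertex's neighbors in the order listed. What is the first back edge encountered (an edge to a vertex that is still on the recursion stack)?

utils->opt

DFS from opt (visiting each vertex's neighbors in the order listed); mark gray on enter, black on exit:
opt gray
  io gray
    net gray
      lexer gray
        auth gray
          core gray
            sched gray
            sched black
          core black
          auth→sched: sched black — skip
        auth black
        log gray
          log→sched: sched black — skip
        log black
      lexer black
      utils gray
        utils→core: core black — skip
        utils→opt: opt is gray → back edge
First back edge: utils → opt.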